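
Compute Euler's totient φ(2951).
φ(2951) = 2712

φ is multiplicative, with φ(p^e) = p^e − p^(e−1). Factorise 2951 = 13 · 227. Then
  φ(2951) = (13 − 1) · (227 − 1) = 12 · 226 = 2712.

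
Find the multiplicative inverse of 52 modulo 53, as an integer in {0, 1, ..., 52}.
Apply the extended Euclidean algorithm to (53, 52), tracking rows (r, s, t) with s·53 + t·52 = r. Each division r_prev = q·r_cur + r_new produces the new row as (previous row) − q·(current row):
  row A: (53, 1, 0)   [1·53 + 0·52 = 53]
  row B: (52, 0, 1)   [0·53 + 1·52 = 52]
  53 = 1·52 + 1   → row C = row A − 1·row B = (1, 1, −1)   [check: 1·53 − 1·52 = 1]
  52 = 52·1 + 0   → remainder 0, stop. gcd = 1 (last nonzero row C).
The gcd is 1, so 52 is invertible mod 53. The last nonzero row gives 1·53 − 1·52 = 1, so t = −1. So 52^(−1) ≡ −1 ≡ 52 (mod 53). Verify: 52 · 52 = 2704 ≡ 1 (mod 53). ✓

Final answer: 52^(−1) ≡ 52 (mod 53)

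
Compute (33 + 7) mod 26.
14

Reduce the summands first: 33 ≡ 7 (mod 26), so 33 + 7 ≡ 7 + 7 (mod 26). 7 + 7 = 14; 14 = 0·26 + 14, so (33 + 7) mod 26 = 14.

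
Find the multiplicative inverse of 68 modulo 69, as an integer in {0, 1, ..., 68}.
68^(−1) ≡ 68 (mod 69)

Apply the extended Euclidean algorithm to (69, 68), tracking rows (r, s, t) with s·69 + t·68 = r. Each division r_prev = q·r_cur + r_new produces the new row as (previous row) − q·(current row):
  row A: (69, 1, 0)   [1·69 + 0·68 = 69]
  row B: (68, 0, 1)   [0·69 + 1·68 = 68]
  69 = 1·68 + 1   → row C = row A − 1·row B = (1, 1, −1)   [check: 1·69 − 1·68 = 1]
  68 = 68·1 + 0   → remainder 0, stop. gcd = 1 (last nonzero row C).
The gcd is 1, so 68 is invertible mod 69. The last nonzero row gives 1·69 − 1·68 = 1, so t = −1. So 68^(−1) ≡ −1 ≡ 68 (mod 69). Verify: 68 · 68 = 4624 ≡ 1 (mod 69). ✓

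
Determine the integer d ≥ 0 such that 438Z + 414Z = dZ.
In the PID Z, (a, b) is generated by gcd(a, b). Compute gcd(438, 414) with the extended Euclidean algorithm, tracking rows (r, s, t) with s·438 + t·414 = r:
  row A: (438, 1, 0)   [1·438 + 0·414 = 438]
  row B: (414, 0, 1)   [0·438 + 1·414 = 414]
  438 = 1·414 + 24   → row C = row A − 1·row B = (24, 1, −1)   [check: 1·438 − 1·414 = 24]
  414 = 17·24 + 6   → row D = row B − 17·row C = (6, −17, 18)   [check: −17·438 + 18·414 = 6]
  24 = 4·6 + 0   → remainder 0, stop. gcd = 6 (last nonzero row D).
So gcd(438, 414) = 6, with Bézout identity −17·438 + 18·414 = 6. Containment (⊇): the Bézout identity exhibits 6 as an element of (438, 414), giving (6) ⊆ (438, 414). Containment (⊆): since 6 | 438 and 6 | 414 (438 = 6·73, 414 = 6·69), every Z-linear combination of 438 and 414 is divisible by 6, so (438, 414) ⊆ (6). Therefore (438, 414) = (6), d = 6.

Final answer: (438, 414) = (6); d = 6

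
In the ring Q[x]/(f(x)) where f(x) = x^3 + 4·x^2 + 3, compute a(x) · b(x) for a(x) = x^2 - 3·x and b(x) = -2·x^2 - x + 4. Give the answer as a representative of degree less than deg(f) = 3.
First multiply in Q[x] without reducing: a · b = -2·x^4 + 5·x^3 + 7·x^2 - 12·x. Now divide by f(x) = x^3 + 4·x^2 + 3, eliminating the leading term at each step:
  leading term -2·x^4: subtract (-2·x)·f(x) = -2·x^4 - 8·x^3 - 6·x, leaving 13·x^3 + 7·x^2 - 6·x
  leading term 13·x^3: subtract (13)·f(x) = 13·x^3 + 52·x^2 + 39, leaving -45·x^2 - 6·x - 39
The degree is now < 3, so this is the remainder. Hence a · b ≡ -45·x^2 - 6·x - 39 in Q[x]/(f).

Final answer: a · b ≡ -45·x^2 - 6·x - 39 (mod f(x))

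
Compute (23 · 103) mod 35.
Reduce the factors first: 103 ≡ 33 (mod 35), so 23 · 103 ≡ 23 · 33 (mod 35). 23 · 33 = 759. Dividing by 35: 759 = 21·35 + 24. So (23 · 103) mod 35 = 24.

Final answer: 24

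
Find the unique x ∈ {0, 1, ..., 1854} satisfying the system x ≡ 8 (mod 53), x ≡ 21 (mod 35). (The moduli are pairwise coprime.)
The moduli 53, 35 are pairwise coprime, so by the CRT there is a unique solution mod 53·35 = 1855.
Solve by successive substitution. Start with x ≡ 8 (mod 53).
  Combine with x ≡ 21 (mod 35): write x = 8 + 53·t and require 8 + 53·t ≡ 21 (mod 35), i.e. 53·t ≡ 21 − 8 ≡ 13 (mod 35). Since 53^(−1) ≡ 2 (mod 35) (53 ≡ 18 (mod 35)), t ≡ 2·13 ≡ 26 (mod 35). So x ≡ 8 + 53·26 = 1386 (mod 1855).
Unique solution in [0, 1855): x = 1386.

Final answer: x ≡ 1386 (mod 1855); the representative in [0, 1855) is 1386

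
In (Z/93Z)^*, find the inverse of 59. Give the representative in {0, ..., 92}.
59^(−1) ≡ 41 (mod 93)

Apply the extended Euclidean algorithm to (93, 59), tracking rows (r, s, t) with s·93 + t·59 = r. Each division r_prev = q·r_cur + r_new produces the new row as (previous row) − q·(current row):
  row A: (93, 1, 0)   [1·93 + 0·59 = 93]
  row B: (59, 0, 1)   [0·93 + 1·59 = 59]
  93 = 1·59 + 34   → row C = row A − 1·row B = (34, 1, −1)   [check: 1·93 − 1·59 = 34]
  59 = 1·34 + 25   → row D = row B − 1·row C = (25, −1, 2)   [check: −1·93 + 2·59 = 25]
  34 = 1·25 + 9   → row E = row C − 1·row D = (9, 2, −3)   [check: 2·93 − 3·59 = 9]
  25 = 2·9 + 7   → row F = row D − 2·row E = (7, −5, 8)   [check: −5·93 + 8·59 = 7]
  9 = 1·7 + 2   → row G = row E − 1·row F = (2, 7, −11)   [check: 7·93 − 11·59 = 2]
  7 = 3·2 + 1   → row H = row F − 3·row G = (1, −26, 41)   [check: −26·93 + 41·59 = 1]
  2 = 2·1 + 0   → remainder 0, stop. gcd = 1 (last nonzero row H).
The gcd is 1, so 59 is invertible mod 93. The last nonzero row gives −26·93 + 41·59 = 1, so t = 41. So 59^(−1) ≡ 41 (mod 93). Verify: 59 · 41 = 2419 ≡ 1 (mod 93). ✓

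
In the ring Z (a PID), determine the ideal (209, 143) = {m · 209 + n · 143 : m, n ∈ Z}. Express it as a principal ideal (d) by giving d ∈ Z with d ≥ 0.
In the PID Z, (a, b) is generated by gcd(a, b). Compute gcd(209, 143) with the extended Euclidean algorithm, tracking rows (r, s, t) with s·209 + t·143 = r:
  row A: (209, 1, 0)   [1·209 + 0·143 = 209]
  row B: (143, 0, 1)   [0·209 + 1·143 = 143]
  209 = 1·143 + 66   → row C = row A − 1·row B = (66, 1, −1)   [check: 1·209 − 1·143 = 66]
  143 = 2·66 + 11   → row D = row B − 2·row C = (11, −2, 3)   [check: −2·209 + 3·143 = 11]
  66 = 6·11 + 0   → remainder 0, stop. gcd = 11 (last nonzero row D).
So gcd(209, 143) = 11, with Bézout identity −2·209 + 3·143 = 11. Containment (⊇): the Bézout identity exhibits 11 as an element of (209, 143), giving (11) ⊆ (209, 143). Containment (⊆): since 11 | 209 and 11 | 143 (209 = 11·19, 143 = 11·13), every Z-linear combination of 209 and 143 is divisible by 11, so (209, 143) ⊆ (11). Therefore (209, 143) = (11), d = 11.

Final answer: (209, 143) = (11); d = 11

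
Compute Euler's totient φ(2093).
φ is multiplicative, with φ(p^e) = p^e − p^(e−1). Factorise 2093 = 7 · 13 · 23. Then
  φ(2093) = (7 − 1) · (13 − 1) · (23 − 1) = 6 · 12 · 22 = 1584.

Final answer: φ(2093) = 1584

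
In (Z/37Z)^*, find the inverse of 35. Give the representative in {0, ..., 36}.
35^(−1) ≡ 18 (mod 37)

Apply the extended Euclidean algorithm to (37, 35), tracking rows (r, s, t) with s·37 + t·35 = r. Each division r_prev = q·r_cur + r_new produces the new row as (previous row) − q·(current row):
  row A: (37, 1, 0)   [1·37 + 0·35 = 37]
  row B: (35, 0, 1)   [0·37 + 1·35 = 35]
  37 = 1·35 + 2   → row C = row A − 1·row B = (2, 1, −1)   [check: 1·37 − 1·35 = 2]
  35 = 17·2 + 1   → row D = row B − 17·row C = (1, −17, 18)   [check: −17·37 + 18·35 = 1]
  2 = 2·1 + 0   → remainder 0, stop. gcd = 1 (last nonzero row D).
The gcd is 1, so 35 is invertible mod 37. The last nonzero row gives −17·37 + 18·35 = 1, so t = 18. So 35^(−1) ≡ 18 (mod 37). Verify: 35 · 18 = 630 ≡ 1 (mod 37). ✓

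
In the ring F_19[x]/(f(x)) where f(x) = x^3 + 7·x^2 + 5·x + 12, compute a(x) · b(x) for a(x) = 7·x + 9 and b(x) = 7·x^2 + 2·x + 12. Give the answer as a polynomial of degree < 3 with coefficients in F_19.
Multiply as integer polynomials: a · b = 49·x^3 + 77·x^2 + 102·x + 108. Reducing coefficients mod 19: a · b ≡ 11·x^3 + x^2 + 7·x + 13. Now divide by f(x) = x^3 + 7·x^2 + 5·x + 12 in F_19[x], eliminating the leading term at each step:
  leading term 11·x^3: subtract (11)·f(x) = 11·x^3 + x^2 + 17·x + 18, leaving 9·x + 14 (coefficients mod 19)
The degree is now < 3, so this is the remainder. Hence a · b ≡ 9·x + 14 in F_19[x]/(f).

Final answer: a · b ≡ 9·x + 14 (mod f(x))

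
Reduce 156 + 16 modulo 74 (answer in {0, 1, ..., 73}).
Reduce the summands first: 156 ≡ 8 (mod 74), so 156 + 16 ≡ 8 + 16 (mod 74). 8 + 16 = 24; 24 = 0·74 + 24, so (156 + 16) mod 74 = 24.

Final answer: 24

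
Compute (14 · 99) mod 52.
Reduce the factors first: 99 ≡ 47 (mod 52), so 14 · 99 ≡ 14 · 47 (mod 52). 14 · 47 = 658. Dividing by 52: 658 = 12·52 + 34. So (14 · 99) mod 52 = 34.

Final answer: 34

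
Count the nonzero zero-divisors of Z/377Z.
Z/377Z has 40 nonzero zero-divisors

In Z/377Z each nonzero element is either a unit (gcd with 377 is 1) or a zero-divisor (gcd > 1). The number of units is φ(377): factorise 377 = 13 · 29, so φ(377) = (13 − 1) · (29 − 1) = 12 · 28 = 336. The nonzero elements number 377 − 1 = 376. Hence the nonzero zero-divisors number 376 − 336 = 40.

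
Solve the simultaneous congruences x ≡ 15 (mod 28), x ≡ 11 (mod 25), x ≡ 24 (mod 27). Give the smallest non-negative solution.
x ≡ 18411 (mod 18900); the representative in [0, 18900) is 18411

The moduli 28, 25, 27 are pairwise coprime, so by the CRT there is a unique solution mod 28·25·27 = 18900.
Solve by successive substitution. Start with x ≡ 15 (mod 28).
  Combine with x ≡ 11 (mod 25): write x = 15 + 28·t and require 15 + 28·t ≡ 11 (mod 25), i.e. 28·t ≡ 11 − 15 ≡ 21 (mod 25). Since 28^(−1) ≡ 17 (mod 25) (28 ≡ 3 (mod 25)), t ≡ 17·21 ≡ 7 (mod 25). So x ≡ 15 + 28·7 = 211 (mod 700).
  Combine with x ≡ 24 (mod 27): write x = 211 + 700·t and require 211 + 700·t ≡ 24 (mod 27), i.e. 700·t ≡ 24 − 211 ≡ 2 (mod 27). Since 700^(−1) ≡ 13 (mod 27) (700 ≡ 25 (mod 27)), t ≡ 13·2 ≡ 26 (mod 27). So x ≡ 211 + 700·26 = 18411 (mod 18900).
Unique solution in [0, 18900): x = 18411.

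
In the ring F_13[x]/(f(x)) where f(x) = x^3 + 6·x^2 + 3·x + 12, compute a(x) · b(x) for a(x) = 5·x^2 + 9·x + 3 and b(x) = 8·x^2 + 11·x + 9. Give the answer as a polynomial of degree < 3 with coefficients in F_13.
Multiply as integer polynomials: a · b = 40·x^4 + 127·x^3 + 168·x^2 + 114·x + 27. Reducing coefficients mod 13: a · b ≡ x^4 + 10·x^3 + 12·x^2 + 10·x + 1. Now divide by f(x) = x^3 + 6·x^2 + 3·x + 12 in F_13[x], eliminating the leading term at each step:
  leading term x^4: subtract (x)·f(x) = x^4 + 6·x^3 + 3·x^2 + 12·x, leaving 4·x^3 + 9·x^2 + 11·x + 1 (coefficients mod 13)
  leading term 4·x^3: subtract (4)·f(x) = 4·x^3 + 11·x^2 + 12·x + 9, leaving 11·x^2 + 12·x + 5 (coefficients mod 13)
The degree is now < 3, so this is the remainder. Hence a · b ≡ 11·x^2 + 12·x + 5 in F_13[x]/(f).

Final answer: a · b ≡ 11·x^2 + 12·x + 5 (mod f(x))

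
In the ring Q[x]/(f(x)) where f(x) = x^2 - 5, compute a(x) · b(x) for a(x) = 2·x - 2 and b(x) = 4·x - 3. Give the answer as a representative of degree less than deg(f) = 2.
a · b ≡ 46 - 14·x (mod f(x))

First multiply in Q[x] without reducing: a · b = 8·x^2 - 14·x + 6. Now divide by f(x) = x^2 - 5, eliminating the leading term at each step:
  leading term 8·x^2: subtract (8)·f(x) = 8·x^2 - 40, leaving 46 - 14·x
The degree is now < 2, so this is the remainder. Hence a · b ≡ 46 - 14·x in Q[x]/(f).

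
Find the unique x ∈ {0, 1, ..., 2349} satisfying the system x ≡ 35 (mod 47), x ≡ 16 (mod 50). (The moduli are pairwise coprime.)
x ≡ 1116 (mod 2350); the representative in [0, 2350) is 1116

The moduli 47, 50 are pairwise coprime, so by the CRT there is a unique solution mod 47·50 = 2350.
Solve by successive substitution. Start with x ≡ 35 (mod 47).
  Combine with x ≡ 16 (mod 50): write x = 35 + 47·t and require 35 + 47·t ≡ 16 (mod 50), i.e. 47·t ≡ 16 − 35 ≡ 31 (mod 50). Since 47^(−1) ≡ 33 (mod 50), t ≡ 33·31 ≡ 23 (mod 50). So x ≡ 35 + 47·23 = 1116 (mod 2350).
Unique solution in [0, 2350): x = 1116.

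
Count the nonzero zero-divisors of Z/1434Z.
In Z/1434Z each nonzero element is either a unit (gcd with 1434 is 1) or a zero-divisor (gcd > 1). The number of units is φ(1434): factorise 1434 = 2 · 3 · 239, so φ(1434) = (2 − 1) · (3 − 1) · (239 − 1) = 1 · 2 · 238 = 476. The nonzero elements number 1434 − 1 = 1433. Hence the nonzero zero-divisors number 1433 − 476 = 957.

Final answer: Z/1434Z has 957 nonzero zero-divisors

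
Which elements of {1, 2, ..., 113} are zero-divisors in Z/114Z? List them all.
An element a ∈ Z/114Z (with a ≠ 0) is a zero-divisor iff gcd(a, 114) > 1 (because a is a unit precisely when gcd(a, n) = 1, and in Z/nZ every nonzero, non-unit element is a zero-divisor). Scan a = 1, ..., 113 and keep those with gcd(a, 114) > 1:
  gcd(2, 114) = 2, gcd(3, 114) = 3, gcd(4, 114) = 2, gcd(6, 114) = 6, gcd(8, 114) = 2, gcd(9, 114) = 3, gcd(10, 114) = 2, gcd(12, 114) = 6, gcd(14, 114) = 2, gcd(15, 114) = 3, gcd(16, 114) = 2, gcd(18, 114) = 6, gcd(19, 114) = 19, gcd(20, 114) = 2, gcd(21, 114) = 3, gcd(22, 114) = 2, gcd(24, 114) = 6, gcd(26, 114) = 2, gcd(27, 114) = 3, gcd(28, 114) = 2, gcd(30, 114) = 6, gcd(32, 114) = 2, gcd(33, 114) = 3, gcd(34, 114) = 2, gcd(36, 114) = 6, gcd(38, 114) = 38, gcd(39, 114) = 3, gcd(40, 114) = 2, gcd(42, 114) = 6, gcd(44, 114) = 2, gcd(45, 114) = 3, gcd(46, 114) = 2, gcd(48, 114) = 6, gcd(50, 114) = 2, gcd(51, 114) = 3, gcd(52, 114) = 2, gcd(54, 114) = 6, gcd(56, 114) = 2, gcd(57, 114) = 57, gcd(58, 114) = 2, gcd(60, 114) = 6, gcd(62, 114) = 2, gcd(63, 114) = 3, gcd(64, 114) = 2, gcd(66, 114) = 6, gcd(68, 114) = 2, gcd(69, 114) = 3, gcd(70, 114) = 2, gcd(72, 114) = 6, gcd(74, 114) = 2, gcd(75, 114) = 3, gcd(76, 114) = 38, gcd(78, 114) = 6, gcd(80, 114) = 2, gcd(81, 114) = 3, gcd(82, 114) = 2, gcd(84, 114) = 6, gcd(86, 114) = 2, gcd(87, 114) = 3, gcd(88, 114) = 2, gcd(90, 114) = 6, gcd(92, 114) = 2, gcd(93, 114) = 3, gcd(94, 114) = 2, gcd(95, 114) = 19, gcd(96, 114) = 6, gcd(98, 114) = 2, gcd(99, 114) = 3, gcd(100, 114) = 2, gcd(102, 114) = 6, gcd(104, 114) = 2, gcd(105, 114) = 3, gcd(106, 114) = 2, gcd(108, 114) = 6, gcd(110, 114) = 2, gcd(111, 114) = 3, gcd(112, 114) = 2.
All other a ∈ {1, ..., 113} have gcd(a, 114) = 1 and are units. So the nonzero zero-divisors are exactly the 77 values of a appearing in this scan.

Final answer: nonzero zero-divisors of Z/114Z = {2, 3, 4, 6, 8, 9, 10, 12, 14, 15, 16, 18, 19, 20, 21, 22, 24, 26, 27, 28, 30, 32, 33, 34, 36, 38, 39, 40, 42, 44, 45, 46, 48, 50, 51, 52, 54, 56, 57, 58, 60, 62, 63, 64, 66, 68, 69, 70, 72, 74, 75, 76, 78, 80, 81, 82, 84, 86, 87, 88, 90, 92, 93, 94, 95, 96, 98, 99, 100, 102, 104, 105, 106, 108, 110, 111, 112}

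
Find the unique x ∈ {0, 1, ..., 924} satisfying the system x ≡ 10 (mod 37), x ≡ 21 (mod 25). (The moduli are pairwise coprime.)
x ≡ 121 (mod 925); the representative in [0, 925) is 121

The moduli 37, 25 are pairwise coprime, so by the CRT there is a unique solution mod 37·25 = 925.
Solve by successive substitution. Start with x ≡ 10 (mod 37).
  Combine with x ≡ 21 (mod 25): write x = 10 + 37·t and require 10 + 37·t ≡ 21 (mod 25), i.e. 37·t ≡ 21 − 10 ≡ 11 (mod 25). Since 37^(−1) ≡ 23 (mod 25) (37 ≡ 12 (mod 25)), t ≡ 23·11 ≡ 3 (mod 25). So x ≡ 10 + 37·3 = 121 (mod 925).
Unique solution in [0, 925): x = 121.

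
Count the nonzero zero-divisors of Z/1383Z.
In Z/1383Z each nonzero element is either a unit (gcd with 1383 is 1) or a zero-divisor (gcd > 1). The number of units is φ(1383): factorise 1383 = 3 · 461, so φ(1383) = (3 − 1) · (461 − 1) = 2 · 460 = 920. The nonzero elements number 1383 − 1 = 1382. Hence the nonzero zero-divisors number 1382 − 920 = 462.

Final answer: Z/1383Z has 462 nonzero zero-divisors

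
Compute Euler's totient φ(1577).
φ is multiplicative, with φ(p^e) = p^e − p^(e−1). Factorise 1577 = 19 · 83. Then
  φ(1577) = (19 − 1) · (83 − 1) = 18 · 82 = 1476.

Final answer: φ(1577) = 1476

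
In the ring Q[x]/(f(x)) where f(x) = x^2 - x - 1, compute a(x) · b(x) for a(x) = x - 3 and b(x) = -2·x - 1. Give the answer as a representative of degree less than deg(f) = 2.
First multiply in Q[x] without reducing: a · b = -2·x^2 + 5·x + 3. Now divide by f(x) = x^2 - x - 1, eliminating the leading term at each step:
  leading term -2·x^2: subtract (-2)·f(x) = -2·x^2 + 2·x + 2, leaving 3·x + 1
The degree is now < 2, so this is the remainder. Hence a · b ≡ 3·x + 1 in Q[x]/(f).

Final answer: a · b ≡ 3·x + 1 (mod f(x))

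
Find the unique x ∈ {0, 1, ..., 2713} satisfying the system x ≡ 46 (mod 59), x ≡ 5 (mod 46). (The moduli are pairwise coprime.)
x ≡ 695 (mod 2714); the representative in [0, 2714) is 695

The moduli 59, 46 are pairwise coprime, so by the CRT there is a unique solution mod 59·46 = 2714.
Solve by successive substitution. Start with x ≡ 46 (mod 59).
  Combine with x ≡ 5 (mod 46): write x = 46 + 59·t and require 46 + 59·t ≡ 5 (mod 46), i.e. 59·t ≡ 5 − 46 ≡ 5 (mod 46). Since 59^(−1) ≡ 39 (mod 46) (59 ≡ 13 (mod 46)), t ≡ 39·5 ≡ 11 (mod 46). So x ≡ 46 + 59·11 = 695 (mod 2714).
Unique solution in [0, 2714): x = 695.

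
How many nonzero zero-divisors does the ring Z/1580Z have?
Z/1580Z has 955 nonzero zero-divisors

In Z/1580Z each nonzero element is either a unit (gcd with 1580 is 1) or a zero-divisor (gcd > 1). The number of units is φ(1580): factorise 1580 = 2^2 · 5 · 79, so φ(1580) = (2^2 − 2^1) · (5 − 1) · (79 − 1) = 2 · 4 · 78 = 624. The nonzero elements number 1580 − 1 = 1579. Hence the nonzero zero-divisors number 1579 − 624 = 955.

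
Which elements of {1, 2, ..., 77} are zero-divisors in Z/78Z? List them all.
nonzero zero-divisors of Z/78Z = {2, 3, 4, 6, 8, 9, 10, 12, 13, 14, 15, 16, 18, 20, 21, 22, 24, 26, 27, 28, 30, 32, 33, 34, 36, 38, 39, 40, 42, 44, 45, 46, 48, 50, 51, 52, 54, 56, 57, 58, 60, 62, 63, 64, 65, 66, 68, 69, 70, 72, 74, 75, 76}

An element a ∈ Z/78Z (with a ≠ 0) is a zero-divisor iff gcd(a, 78) > 1 (because a is a unit precisely when gcd(a, n) = 1, and in Z/nZ every nonzero, non-unit element is a zero-divisor). Scan a = 1, ..., 77 and keep those with gcd(a, 78) > 1:
  gcd(2, 78) = 2, gcd(3, 78) = 3, gcd(4, 78) = 2, gcd(6, 78) = 6, gcd(8, 78) = 2, gcd(9, 78) = 3, gcd(10, 78) = 2, gcd(12, 78) = 6, gcd(13, 78) = 13, gcd(14, 78) = 2, gcd(15, 78) = 3, gcd(16, 78) = 2, gcd(18, 78) = 6, gcd(20, 78) = 2, gcd(21, 78) = 3, gcd(22, 78) = 2, gcd(24, 78) = 6, gcd(26, 78) = 26, gcd(27, 78) = 3, gcd(28, 78) = 2, gcd(30, 78) = 6, gcd(32, 78) = 2, gcd(33, 78) = 3, gcd(34, 78) = 2, gcd(36, 78) = 6, gcd(38, 78) = 2, gcd(39, 78) = 39, gcd(40, 78) = 2, gcd(42, 78) = 6, gcd(44, 78) = 2, gcd(45, 78) = 3, gcd(46, 78) = 2, gcd(48, 78) = 6, gcd(50, 78) = 2, gcd(51, 78) = 3, gcd(52, 78) = 26, gcd(54, 78) = 6, gcd(56, 78) = 2, gcd(57, 78) = 3, gcd(58, 78) = 2, gcd(60, 78) = 6, gcd(62, 78) = 2, gcd(63, 78) = 3, gcd(64, 78) = 2, gcd(65, 78) = 13, gcd(66, 78) = 6, gcd(68, 78) = 2, gcd(69, 78) = 3, gcd(70, 78) = 2, gcd(72, 78) = 6, gcd(74, 78) = 2, gcd(75, 78) = 3, gcd(76, 78) = 2.
All other a ∈ {1, ..., 77} have gcd(a, 78) = 1 and are units. So the nonzero zero-divisors are exactly the 53 values of a appearing in this scan.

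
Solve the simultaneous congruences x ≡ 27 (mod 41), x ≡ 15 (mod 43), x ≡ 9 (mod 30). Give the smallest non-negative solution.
x ≡ 21429 (mod 52890); the representative in [0, 52890) is 21429

The moduli 41, 43, 30 are pairwise coprime, so by the CRT there is a unique solution mod 41·43·30 = 52890.
Solve by successive substitution. Start with x ≡ 27 (mod 41).
  Combine with x ≡ 15 (mod 43): write x = 27 + 41·t and require 27 + 41·t ≡ 15 (mod 43), i.e. 41·t ≡ 15 − 27 ≡ 31 (mod 43). Since 41^(−1) ≡ 21 (mod 43), t ≡ 21·31 ≡ 6 (mod 43). So x ≡ 27 + 41·6 = 273 (mod 1763).
  Combine with x ≡ 9 (mod 30): write x = 273 + 1763·t and require 273 + 1763·t ≡ 9 (mod 30), i.e. 1763·t ≡ 9 − 273 ≡ 6 (mod 30). Since 1763^(−1) ≡ 17 (mod 30) (1763 ≡ 23 (mod 30)), t ≡ 17·6 ≡ 12 (mod 30). So x ≡ 273 + 1763·12 = 21429 (mod 52890).
Unique solution in [0, 52890): x = 21429.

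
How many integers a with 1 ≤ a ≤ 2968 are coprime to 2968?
The number of a ∈ {1, ..., 2968} with gcd(a, 2968) = 1 is by definition Euler's totient φ(2968). φ is multiplicative, with φ(p^e) = p^e − p^(e−1). Factorise 2968 = 2^3 · 7 · 53. Then
  φ(2968) = (2^3 − 2^2) · (7 − 1) · (53 − 1) = 4 · 6 · 52 = 1248.
So there are 1248 such integers.

Final answer: 1248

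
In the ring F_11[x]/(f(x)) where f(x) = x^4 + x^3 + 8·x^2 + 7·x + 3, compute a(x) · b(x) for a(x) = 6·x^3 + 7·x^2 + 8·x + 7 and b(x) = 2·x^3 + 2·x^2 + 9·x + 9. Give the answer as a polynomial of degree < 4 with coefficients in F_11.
a · b ≡ 10·x^3 + 3·x^2 + 9 (mod f(x))

Multiply as integer polynomials: a · b = 12·x^6 + 26·x^5 + 84·x^4 + 147·x^3 + 149·x^2 + 135·x + 63. Reducing coefficients mod 11: a · b ≡ x^6 + 4·x^5 + 7·x^4 + 4·x^3 + 6·x^2 + 3·x + 8. Now divide by f(x) = x^4 + x^3 + 8·x^2 + 7·x + 3 in F_11[x], eliminating the leading term at each step:
  leading term x^6: subtract (x^2)·f(x) = x^6 + x^5 + 8·x^4 + 7·x^3 + 3·x^2, leaving 3·x^5 + 10·x^4 + 8·x^3 + 3·x^2 + 3·x + 8 (coefficients mod 11)
  leading term 3·x^5: subtract (3·x)·f(x) = 3·x^5 + 3·x^4 + 2·x^3 + 10·x^2 + 9·x, leaving 7·x^4 + 6·x^3 + 4·x^2 + 5·x + 8 (coefficients mod 11)
  leading term 7·x^4: subtract (7)·f(x) = 7·x^4 + 7·x^3 + x^2 + 5·x + 10, leaving 10·x^3 + 3·x^2 + 9 (coefficients mod 11)
The degree is now < 4, so this is the remainder. Hence a · b ≡ 10·x^3 + 3·x^2 + 9 in F_11[x]/(f).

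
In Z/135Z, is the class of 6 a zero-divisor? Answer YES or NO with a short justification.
YES

gcd(6, 135) = 3 > 1, so 6 is not a unit in Z/135Z. In Z/nZ every nonzero non-unit is a zero-divisor: explicitly, take b = 135/gcd = 45 ≠ 0 (mod 135); then 6·45 = 270 = 2·135, i.e. 6·45 ≡ 0 (mod 135). So 6 is a zero-divisor.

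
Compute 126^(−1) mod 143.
Apply the extended Euclidean algorithm to (143, 126), tracking rows (r, s, t) with s·143 + t·126 = r. Each division r_prev = q·r_cur + r_new produces the new row as (previous row) − q·(current row):
  row A: (143, 1, 0)   [1·143 + 0·126 = 143]
  row B: (126, 0, 1)   [0·143 + 1·126 = 126]
  143 = 1·126 + 17   → row C = row A − 1·row B = (17, 1, −1)   [check: 1·143 − 1·126 = 17]
  126 = 7·17 + 7   → row D = row B − 7·row C = (7, −7, 8)   [check: −7·143 + 8·126 = 7]
  17 = 2·7 + 3   → row E = row C − 2·row D = (3, 15, −17)   [check: 15·143 − 17·126 = 3]
  7 = 2·3 + 1   → row F = row D − 2·row E = (1, −37, 42)   [check: −37·143 + 42·126 = 1]
  3 = 3·1 + 0   → remainder 0, stop. gcd = 1 (last nonzero row F).
The gcd is 1, so 126 is invertible mod 143. The last nonzero row gives −37·143 + 42·126 = 1, so t = 42. So 126^(−1) ≡ 42 (mod 143). Verify: 126 · 42 = 5292 ≡ 1 (mod 143). ✓

Final answer: 126^(−1) ≡ 42 (mod 143)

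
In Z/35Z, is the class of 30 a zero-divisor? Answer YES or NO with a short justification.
YES

gcd(30, 35) = 5 > 1, so 30 is not a unit in Z/35Z. In Z/nZ every nonzero non-unit is a zero-divisor: explicitly, take b = 35/gcd = 7 ≠ 0 (mod 35); then 30·7 = 210 = 6·35, i.e. 30·7 ≡ 0 (mod 35). So 30 is a zero-divisor.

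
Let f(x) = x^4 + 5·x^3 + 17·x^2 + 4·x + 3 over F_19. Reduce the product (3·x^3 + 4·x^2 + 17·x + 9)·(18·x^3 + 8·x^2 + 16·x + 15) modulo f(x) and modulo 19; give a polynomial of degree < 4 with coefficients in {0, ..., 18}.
Multiply as integer polynomials: a · b = 54·x^6 + 96·x^5 + 386·x^4 + 407·x^3 + 404·x^2 + 399·x + 135. Reducing coefficients mod 19: a · b ≡ 16·x^6 + x^5 + 6·x^4 + 8·x^3 + 5·x^2 + 2. Now divide by f(x) = x^4 + 5·x^3 + 17·x^2 + 4·x + 3 in F_19[x], eliminating the leading term at each step:
  leading term 16·x^6: subtract (16·x^2)·f(x) = 16·x^6 + 4·x^5 + 6·x^4 + 7·x^3 + 10·x^2, leaving 16·x^5 + x^3 + 14·x^2 + 2 (coefficients mod 19)
  leading term 16·x^5: subtract (16·x)·f(x) = 16·x^5 + 4·x^4 + 6·x^3 + 7·x^2 + 10·x, leaving 15·x^4 + 14·x^3 + 7·x^2 + 9·x + 2 (coefficients mod 19)
  leading term 15·x^4: subtract (15)·f(x) = 15·x^4 + 18·x^3 + 8·x^2 + 3·x + 7, leaving 15·x^3 + 18·x^2 + 6·x + 14 (coefficients mod 19)
The degree is now < 4, so this is the remainder. Hence a · b ≡ 15·x^3 + 18·x^2 + 6·x + 14 in F_19[x]/(f).

Final answer: a · b ≡ 15·x^3 + 18·x^2 + 6·x + 14 (mod f(x))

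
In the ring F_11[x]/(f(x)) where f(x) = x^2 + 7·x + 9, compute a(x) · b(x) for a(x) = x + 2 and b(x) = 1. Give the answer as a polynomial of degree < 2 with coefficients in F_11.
a · b ≡ x + 2 (mod f(x))

Multiply as integer polynomials: a · b = x + 2. Reducing coefficients mod 11: a · b ≡ x + 2. This already has degree < 2, so no reduction by f is needed. Hence a · b ≡ x + 2 in F_11[x]/(f).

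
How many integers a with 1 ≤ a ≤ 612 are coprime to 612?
192

The number of a ∈ {1, ..., 612} with gcd(a, 612) = 1 is by definition Euler's totient φ(612). φ is multiplicative, with φ(p^e) = p^e − p^(e−1). Factorise 612 = 2^2 · 3^2 · 17. Then
  φ(612) = (2^2 − 2^1) · (3^2 − 3^1) · (17 − 1) = 2 · 6 · 16 = 192.
So there are 192 such integers.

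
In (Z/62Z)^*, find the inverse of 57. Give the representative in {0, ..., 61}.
Apply the extended Euclidean algorithm to (62, 57), tracking rows (r, s, t) with s·62 + t·57 = r. Each division r_prev = q·r_cur + r_new produces the new row as (previous row) − q·(current row):
  row A: (62, 1, 0)   [1·62 + 0·57 = 62]
  row B: (57, 0, 1)   [0·62 + 1·57 = 57]
  62 = 1·57 + 5   → row C = row A − 1·row B = (5, 1, −1)   [check: 1·62 − 1·57 = 5]
  57 = 11·5 + 2   → row D = row B − 11·row C = (2, −11, 12)   [check: −11·62 + 12·57 = 2]
  5 = 2·2 + 1   → row E = row C − 2·row D = (1, 23, −25)   [check: 23·62 − 25·57 = 1]
  2 = 2·1 + 0   → remainder 0, stop. gcd = 1 (last nonzero row E).
The gcd is 1, so 57 is invertible mod 62. The last nonzero row gives 23·62 − 25·57 = 1, so t = −25. So 57^(−1) ≡ −25 ≡ 37 (mod 62). Verify: 57 · 37 = 2109 ≡ 1 (mod 62). ✓

Final answer: 57^(−1) ≡ 37 (mod 62)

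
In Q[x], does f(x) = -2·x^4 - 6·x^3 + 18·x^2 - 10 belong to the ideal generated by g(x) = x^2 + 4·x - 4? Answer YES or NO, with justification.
NO

In Q[x] the ideal (g) consists of all multiples of g, so f ∈ (g) iff g | f, i.e. iff the remainder of f on division by g is 0. Divide f by g (g is monic, so eliminate the leading term of the running remainder at each step):
  leading term -2·x^4: subtract (-2·x^2)·g(x) = -2·x^4 - 8·x^3 + 8·x^2, leaving 2·x^3 + 10·x^2 - 10
  leading term 2·x^3: subtract (2·x)·g(x) = 2·x^3 + 8·x^2 - 8·x, leaving 2·x^2 + 8·x - 10
  leading term 2·x^2: subtract (2)·g(x) = 2·x^2 + 8·x - 8, leaving -2
The remainder r(x) = -2 ≠ 0 (and deg r < deg g), so g ∤ f, i.e. f ∉ (g).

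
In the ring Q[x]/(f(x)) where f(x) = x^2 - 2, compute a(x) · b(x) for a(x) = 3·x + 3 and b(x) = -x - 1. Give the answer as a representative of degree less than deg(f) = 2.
a · b ≡ -6·x - 9 (mod f(x))

First multiply in Q[x] without reducing: a · b = -3·x^2 - 6·x - 3. Now divide by f(x) = x^2 - 2, eliminating the leading term at each step:
  leading term -3·x^2: subtract (-3)·f(x) = 6 - 3·x^2, leaving -6·x - 9
The degree is now < 2, so this is the remainder. Hence a · b ≡ -6·x - 9 in Q[x]/(f).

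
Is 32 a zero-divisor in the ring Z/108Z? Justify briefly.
gcd(32, 108) = 4 > 1, so 32 is not a unit in Z/108Z. In Z/nZ every nonzero non-unit is a zero-divisor: explicitly, take b = 108/gcd = 27 ≠ 0 (mod 108); then 32·27 = 864 = 8·108, i.e. 32·27 ≡ 0 (mod 108). So 32 is a zero-divisor.

Final answer: YES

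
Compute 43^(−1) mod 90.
43^(−1) ≡ 67 (mod 90)

Apply the extended Euclidean algorithm to (90, 43), tracking rows (r, s, t) with s·90 + t·43 = r. Each division r_prev = q·r_cur + r_new produces the new row as (previous row) − q·(current row):
  row A: (90, 1, 0)   [1·90 + 0·43 = 90]
  row B: (43, 0, 1)   [0·90 + 1·43 = 43]
  90 = 2·43 + 4   → row C = row A − 2·row B = (4, 1, −2)   [check: 1·90 − 2·43 = 4]
  43 = 10·4 + 3   → row D = row B − 10·row C = (3, −10, 21)   [check: −10·90 + 21·43 = 3]
  4 = 1·3 + 1   → row E = row C − 1·row D = (1, 11, −23)   [check: 11·90 − 23·43 = 1]
  3 = 3·1 + 0   → remainder 0, stop. gcd = 1 (last nonzero row E).
The gcd is 1, so 43 is invertible mod 90. The last nonzero row gives 11·90 − 23·43 = 1, so t = −23. So 43^(−1) ≡ −23 ≡ 67 (mod 90). Verify: 43 · 67 = 2881 ≡ 1 (mod 90). ✓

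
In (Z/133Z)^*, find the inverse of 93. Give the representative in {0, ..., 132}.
Apply the extended Euclidean algorithm to (133, 93), tracking rows (r, s, t) with s·133 + t·93 = r. Each division r_prev = q·r_cur + r_new produces the new row as (previous row) − q·(current row):
  row A: (133, 1, 0)   [1·133 + 0·93 = 133]
  row B: (93, 0, 1)   [0·133 + 1·93 = 93]
  133 = 1·93 + 40   → row C = row A − 1·row B = (40, 1, −1)   [check: 1·133 − 1·93 = 40]
  93 = 2·40 + 13   → row D = row B − 2·row C = (13, −2, 3)   [check: −2·133 + 3·93 = 13]
  40 = 3·13 + 1   → row E = row C − 3·row D = (1, 7, −10)   [check: 7·133 − 10·93 = 1]
  13 = 13·1 + 0   → remainder 0, stop. gcd = 1 (last nonzero row E).
The gcd is 1, so 93 is invertible mod 133. The last nonzero row gives 7·133 − 10·93 = 1, so t = −10. So 93^(−1) ≡ −10 ≡ 123 (mod 133). Verify: 93 · 123 = 11439 ≡ 1 (mod 133). ✓

Final answer: 93^(−1) ≡ 123 (mod 133)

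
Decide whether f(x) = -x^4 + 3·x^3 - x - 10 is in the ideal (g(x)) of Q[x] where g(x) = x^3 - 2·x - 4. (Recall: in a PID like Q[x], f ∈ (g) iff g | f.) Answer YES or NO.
In Q[x] the ideal (g) consists of all multiples of g, so f ∈ (g) iff g | f, i.e. iff the remainder of f on division by g is 0. Divide f by g (g is monic, so eliminate the leading term of the running remainder at each step):
  leading term -x^4: subtract (-x)·g(x) = -x^4 + 2·x^2 + 4·x, leaving 3·x^3 - 2·x^2 - 5·x - 10
  leading term 3·x^3: subtract (3)·g(x) = 3·x^3 - 6·x - 12, leaving -2·x^2 + x + 2
The remainder r(x) = -2·x^2 + x + 2 ≠ 0 (and deg r < deg g), so g ∤ f, i.e. f ∉ (g).

Final answer: NO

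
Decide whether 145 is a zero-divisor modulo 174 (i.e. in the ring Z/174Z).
gcd(145, 174) = 29 > 1, so 145 is not a unit in Z/174Z. In Z/nZ every nonzero non-unit is a zero-divisor: explicitly, take b = 174/gcd = 6 ≠ 0 (mod 174); then 145·6 = 870 = 5·174, i.e. 145·6 ≡ 0 (mod 174). So 145 is a zero-divisor.

Final answer: YES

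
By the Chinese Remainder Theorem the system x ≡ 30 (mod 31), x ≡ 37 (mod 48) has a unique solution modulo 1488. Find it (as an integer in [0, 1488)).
The moduli 31, 48 are pairwise coprime, so by the CRT there is a unique solution mod 31·48 = 1488.
Solve by successive substitution. Start with x ≡ 30 (mod 31).
  Combine with x ≡ 37 (mod 48): write x = 30 + 31·t and require 30 + 31·t ≡ 37 (mod 48), i.e. 31·t ≡ 37 − 30 ≡ 7 (mod 48). Since 31^(−1) ≡ 31 (mod 48), t ≡ 31·7 ≡ 25 (mod 48). So x ≡ 30 + 31·25 = 805 (mod 1488).
Unique solution in [0, 1488): x = 805.

Final answer: x ≡ 805 (mod 1488); the representative in [0, 1488) is 805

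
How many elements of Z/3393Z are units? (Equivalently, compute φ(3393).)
Z/3393Z has φ(3393) = 2016 units

An element a ∈ Z/3393Z is a unit iff gcd(a, 3393) = 1, so the number of units is φ(3393). φ is multiplicative, with φ(p^e) = p^e − p^(e−1). Factorise 3393 = 3^2 · 13 · 29. Then
  φ(3393) = (3^2 − 3^1) · (13 − 1) · (29 − 1) = 6 · 12 · 28 = 2016.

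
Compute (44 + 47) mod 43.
5

Reduce the summands first: 44 ≡ 1, 47 ≡ 4 (mod 43), so 44 + 47 ≡ 1 + 4 (mod 43). 1 + 4 = 5; 5 = 0·43 + 5, so (44 + 47) mod 43 = 5.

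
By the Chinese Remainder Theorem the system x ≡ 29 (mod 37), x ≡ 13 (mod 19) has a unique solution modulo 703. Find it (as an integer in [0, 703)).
x ≡ 621 (mod 703); the representative in [0, 703) is 621

The moduli 37, 19 are pairwise coprime, so by the CRT there is a unique solution mod 37·19 = 703.
Solve by successive substitution. Start with x ≡ 29 (mod 37).
  Combine with x ≡ 13 (mod 19): write x = 29 + 37·t and require 29 + 37·t ≡ 13 (mod 19), i.e. 37·t ≡ 13 − 29 ≡ 3 (mod 19). Since 37^(−1) ≡ 18 (mod 19) (37 ≡ 18 (mod 19)), t ≡ 18·3 ≡ 16 (mod 19). So x ≡ 29 + 37·16 = 621 (mod 703).
Unique solution in [0, 703): x = 621.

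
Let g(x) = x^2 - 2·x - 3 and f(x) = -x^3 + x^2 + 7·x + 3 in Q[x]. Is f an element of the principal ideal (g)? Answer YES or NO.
In Q[x] the ideal (g) consists of all multiples of g, so f ∈ (g) iff g | f, i.e. iff the remainder of f on division by g is 0. Divide f by g (g is monic, so eliminate the leading term of the running remainder at each step):
  leading term -x^3: subtract (-x)·g(x) = -x^3 + 2·x^2 + 3·x, leaving -x^2 + 4·x + 3
  leading term -x^2: subtract (-1)·g(x) = -x^2 + 2·x + 3, leaving 2·x
The remainder r(x) = 2·x ≠ 0 (and deg r < deg g), so g ∤ f, i.e. f ∉ (g).

Final answer: NO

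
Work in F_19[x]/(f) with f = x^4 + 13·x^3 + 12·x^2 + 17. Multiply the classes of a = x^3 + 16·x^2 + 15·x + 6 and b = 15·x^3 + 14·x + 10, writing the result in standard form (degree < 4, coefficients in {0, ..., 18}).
a · b ≡ 10·x^3 + 5·x^2 + x + 15 (mod f(x))

Multiply as integer polynomials: a · b = 15·x^6 + 240·x^5 + 239·x^4 + 324·x^3 + 370·x^2 + 234·x + 60. Reducing coefficients mod 19: a · b ≡ 15·x^6 + 12·x^5 + 11·x^4 + x^3 + 9·x^2 + 6·x + 3. Now divide by f(x) = x^4 + 13·x^3 + 12·x^2 + 17 in F_19[x], eliminating the leading term at each step:
  leading term 15·x^6: subtract (15·x^2)·f(x) = 15·x^6 + 5·x^5 + 9·x^4 + 8·x^2, leaving 7·x^5 + 2·x^4 + x^3 + x^2 + 6·x + 3 (coefficients mod 19)
  leading term 7·x^5: subtract (7·x)·f(x) = 7·x^5 + 15·x^4 + 8·x^3 + 5·x, leaving 6·x^4 + 12·x^3 + x^2 + x + 3 (coefficients mod 19)
  leading term 6·x^4: subtract (6)·f(x) = 6·x^4 + 2·x^3 + 15·x^2 + 7, leaving 10·x^3 + 5·x^2 + x + 15 (coefficients mod 19)
The degree is now < 4, so this is the remainder. Hence a · b ≡ 10·x^3 + 5·x^2 + x + 15 in F_19[x]/(f).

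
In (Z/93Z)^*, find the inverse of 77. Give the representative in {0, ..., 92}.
Apply the extended Euclidean algorithm to (93, 77), tracking rows (r, s, t) with s·93 + t·77 = r. Each division r_prev = q·r_cur + r_new produces the new row as (previous row) − q·(current row):
  row A: (93, 1, 0)   [1·93 + 0·77 = 93]
  row B: (77, 0, 1)   [0·93 + 1·77 = 77]
  93 = 1·77 + 16   → row C = row A − 1·row B = (16, 1, −1)   [check: 1·93 − 1·77 = 16]
  77 = 4·16 + 13   → row D = row B − 4·row C = (13, −4, 5)   [check: −4·93 + 5·77 = 13]
  16 = 1·13 + 3   → row E = row C − 1·row D = (3, 5, −6)   [check: 5·93 − 6·77 = 3]
  13 = 4·3 + 1   → row F = row D − 4·row E = (1, −24, 29)   [check: −24·93 + 29·77 = 1]
  3 = 3·1 + 0   → remainder 0, stop. gcd = 1 (last nonzero row F).
The gcd is 1, so 77 is invertible mod 93. The last nonzero row gives −24·93 + 29·77 = 1, so t = 29. So 77^(−1) ≡ 29 (mod 93). Verify: 77 · 29 = 2233 ≡ 1 (mod 93). ✓

Final answer: 77^(−1) ≡ 29 (mod 93)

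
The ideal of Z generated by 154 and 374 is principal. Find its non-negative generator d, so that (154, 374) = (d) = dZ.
In the PID Z, (a, b) is generated by gcd(a, b). Compute gcd(374, 154) with the extended Euclidean algorithm, tracking rows (r, s, t) with s·374 + t·154 = r:
  row A: (374, 1, 0)   [1·374 + 0·154 = 374]
  row B: (154, 0, 1)   [0·374 + 1·154 = 154]
  374 = 2·154 + 66   → row C = row A − 2·row B = (66, 1, −2)   [check: 1·374 − 2·154 = 66]
  154 = 2·66 + 22   → row D = row B − 2·row C = (22, −2, 5)   [check: −2·374 + 5·154 = 22]
  66 = 3·22 + 0   → remainder 0, stop. gcd = 22 (last nonzero row D).
So gcd(154, 374) = 22, with Bézout identity −2·374 + 5·154 = 22. Containment (⊇): the Bézout identity exhibits 22 as an element of (154, 374), giving (22) ⊆ (154, 374). Containment (⊆): since 22 | 154 and 22 | 374 (154 = 22·7, 374 = 22·17), every Z-linear combination of 154 and 374 is divisible by 22, so (154, 374) ⊆ (22). Therefore (154, 374) = (22), d = 22.

Final answer: (154, 374) = (22); d = 22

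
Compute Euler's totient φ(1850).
φ(1850) = 720

φ is multiplicative, with φ(p^e) = p^e − p^(e−1). Factorise 1850 = 2 · 5^2 · 37. Then
  φ(1850) = (2 − 1) · (5^2 − 5^1) · (37 − 1) = 1 · 20 · 36 = 720.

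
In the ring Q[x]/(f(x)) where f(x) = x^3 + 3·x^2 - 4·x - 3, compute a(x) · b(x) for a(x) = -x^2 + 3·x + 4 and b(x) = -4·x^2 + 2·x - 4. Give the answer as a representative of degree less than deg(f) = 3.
First multiply in Q[x] without reducing: a · b = 4·x^4 - 14·x^3 - 6·x^2 - 4·x - 16. Now divide by f(x) = x^3 + 3·x^2 - 4·x - 3, eliminating the leading term at each step:
  leading term 4·x^4: subtract (4·x)·f(x) = 4·x^4 + 12·x^3 - 16·x^2 - 12·x, leaving -26·x^3 + 10·x^2 + 8·x - 16
  leading term -26·x^3: subtract (-26)·f(x) = -26·x^3 - 78·x^2 + 104·x + 78, leaving 88·x^2 - 96·x - 94
The degree is now < 3, so this is the remainder. Hence a · b ≡ 88·x^2 - 96·x - 94 in Q[x]/(f).

Final answer: a · b ≡ 88·x^2 - 96·x - 94 (mod f(x))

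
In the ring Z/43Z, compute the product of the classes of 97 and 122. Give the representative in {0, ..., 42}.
Reduce the factors first: 97 ≡ 11, 122 ≡ 36 (mod 43), so 97 · 122 ≡ 11 · 36 (mod 43). 11 · 36 = 396. Dividing by 43: 396 = 9·43 + 9. So (97 · 122) mod 43 = 9.

Final answer: 9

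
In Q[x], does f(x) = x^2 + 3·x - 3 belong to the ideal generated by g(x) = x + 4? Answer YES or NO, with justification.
NO

In Q[x] the ideal (g) consists of all multiples of g, so f ∈ (g) iff g | f, i.e. iff the remainder of f on division by g is 0. Divide f by g (g is monic, so eliminate the leading term of the running remainder at each step):
  leading term x^2: subtract (x)·g(x) = x^2 + 4·x, leaving -x - 3
  leading term -x: subtract (-1)·g(x) = -x - 4, leaving 1
The remainder r(x) = 1 ≠ 0 (and deg r < deg g), so g ∤ f, i.e. f ∉ (g).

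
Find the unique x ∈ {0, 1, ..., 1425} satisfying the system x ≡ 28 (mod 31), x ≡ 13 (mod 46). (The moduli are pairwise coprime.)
The moduli 31, 46 are pairwise coprime, so by the CRT there is a unique solution mod 31·46 = 1426.
Solve by successive substitution. Start with x ≡ 28 (mod 31).
  Combine with x ≡ 13 (mod 46): write x = 28 + 31·t and require 28 + 31·t ≡ 13 (mod 46), i.e. 31·t ≡ 13 − 28 ≡ 31 (mod 46). Since 31^(−1) ≡ 3 (mod 46), t ≡ 3·31 ≡ 1 (mod 46). So x ≡ 28 + 31·1 = 59 (mod 1426).
Unique solution in [0, 1426): x = 59.

Final answer: x ≡ 59 (mod 1426); the representative in [0, 1426) is 59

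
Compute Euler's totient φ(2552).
φ is multiplicative, with φ(p^e) = p^e − p^(e−1). Factorise 2552 = 2^3 · 11 · 29. Then
  φ(2552) = (2^3 − 2^2) · (11 − 1) · (29 − 1) = 4 · 10 · 28 = 1120.

Final answer: φ(2552) = 1120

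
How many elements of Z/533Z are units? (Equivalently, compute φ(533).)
Z/533Z has φ(533) = 480 units

An element a ∈ Z/533Z is a unit iff gcd(a, 533) = 1, so the number of units is φ(533). φ is multiplicative, with φ(p^e) = p^e − p^(e−1). Factorise 533 = 13 · 41. Then
  φ(533) = (13 − 1) · (41 − 1) = 12 · 40 = 480.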